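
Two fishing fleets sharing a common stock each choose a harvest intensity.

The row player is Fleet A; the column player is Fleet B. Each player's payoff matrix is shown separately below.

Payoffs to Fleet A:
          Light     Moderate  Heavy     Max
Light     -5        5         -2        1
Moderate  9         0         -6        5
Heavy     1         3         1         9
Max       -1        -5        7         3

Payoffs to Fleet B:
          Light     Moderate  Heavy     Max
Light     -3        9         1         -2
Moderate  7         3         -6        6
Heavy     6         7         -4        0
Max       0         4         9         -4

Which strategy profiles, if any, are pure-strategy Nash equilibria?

Pure-strategy Nash equilibria: (Light, Moderate); (Moderate, Light); (Max, Heavy)

(Light, Light): Fleet A can switch to Moderate (-5 → 9). Not NE.
(Light, Moderate): Fleet A gets 5, best alternative 3; Fleet B gets 9, best alternative 1. No profitable deviation — NE.
(Light, Heavy): Fleet A can switch to Heavy (-2 → 1). Not NE.
(Light, Max): Fleet A can switch to Moderate (1 → 5). Not NE.
(Moderate, Light): Fleet A gets 9, best alternative 1; Fleet B gets 7, best alternative 6. No profitable deviation — NE.
(Moderate, Moderate): Fleet A can switch to Light (0 → 5). Not NE.
(Moderate, Heavy): Fleet A can switch to Light (-6 → -2). Not NE.
(Moderate, Max): Fleet A can switch to Heavy (5 → 9). Not NE.
(Heavy, Light): Fleet A can switch to Moderate (1 → 9). Not NE.
(Heavy, Moderate): Fleet A can switch to Light (3 → 5). Not NE.
(Max, Heavy): Fleet A gets 7, best alternative 1; Fleet B gets 9, best alternative 4. No profitable deviation — NE.
(The remaining 5 profiles each have a profitable deviation by the same check.)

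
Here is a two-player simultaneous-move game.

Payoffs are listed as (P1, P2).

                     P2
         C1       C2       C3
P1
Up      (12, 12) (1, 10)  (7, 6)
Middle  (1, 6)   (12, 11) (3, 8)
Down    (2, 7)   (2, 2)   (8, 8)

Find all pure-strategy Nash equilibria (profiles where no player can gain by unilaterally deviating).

For each strategy profile, look for a profitable unilateral deviation.
(Up, C1): P1 gets 12, best alternative 2; P2 gets 12, best alternative 10. No profitable deviation — NE.
(Up, C2): P1 can switch to Middle (1 → 12). Not NE.
(Up, C3): P1 can switch to Down (7 → 8). Not NE.
(Middle, C1): P1 can switch to Up (1 → 12). Not NE.
(Middle, C2): P1 gets 12, best alternative 2; P2 gets 11, best alternative 8. No profitable deviation — NE.
(Middle, C3): P1 can switch to Up (3 → 7). Not NE.
(Down, C1): P1 can switch to Up (2 → 12). Not NE.
(Down, C2): P1 can switch to Middle (2 → 12). Not NE.
(Down, C3): P1 gets 8, best alternative 7; P2 gets 8, best alternative 7. No profitable deviation — NE.

Pure-strategy Nash equilibria: (Up, C1), (Middle, C2), (Down, C3)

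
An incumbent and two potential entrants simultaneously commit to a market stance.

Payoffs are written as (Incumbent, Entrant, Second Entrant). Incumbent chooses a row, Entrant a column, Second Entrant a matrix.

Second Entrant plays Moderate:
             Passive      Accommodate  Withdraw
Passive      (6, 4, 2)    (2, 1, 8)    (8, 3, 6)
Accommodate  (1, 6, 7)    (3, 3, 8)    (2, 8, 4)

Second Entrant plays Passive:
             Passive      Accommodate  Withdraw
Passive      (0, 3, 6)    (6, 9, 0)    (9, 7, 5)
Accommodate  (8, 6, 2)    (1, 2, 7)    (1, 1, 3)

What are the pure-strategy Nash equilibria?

Incumbent against (Passive, Moderate): payoffs 6, 1 → best response Passive.
Incumbent against (Passive, Passive): payoffs 0, 8 → best response Accommodate.
Incumbent against (Accommodate, Moderate): payoffs 2, 3 → best response Accommodate.
Incumbent against (Accommodate, Passive): payoffs 6, 1 → best response Passive.
Incumbent against (Withdraw, Moderate): payoffs 8, 2 → best response Passive.
Incumbent against (Withdraw, Passive): payoffs 9, 1 → best response Passive.
Entrant against (Passive, Moderate): payoffs 4, 1, 3 → best response Passive.
Entrant against (Passive, Passive): payoffs 3, 9, 7 → best response Accommodate.
Entrant against (Accommodate, Moderate): payoffs 6, 3, 8 → best response Withdraw.
Entrant against (Accommodate, Passive): payoffs 6, 2, 1 → best response Passive.
Second Entrant against (Passive, Passive): payoffs 2, 6 → best response Passive.
Second Entrant against (Passive, Accommodate): payoffs 8, 0 → best response Moderate.
Second Entrant against (Passive, Withdraw): payoffs 6, 5 → best response Moderate.
Second Entrant against (Accommodate, Passive): payoffs 7, 2 → best response Moderate.
Second Entrant against (Accommodate, Accommodate): payoffs 8, 7 → best response Moderate.
Second Entrant against (Accommodate, Withdraw): payoffs 4, 3 → best response Moderate.
No profile is a mutual best response for all players.

There is no pure-strategy Nash equilibrium.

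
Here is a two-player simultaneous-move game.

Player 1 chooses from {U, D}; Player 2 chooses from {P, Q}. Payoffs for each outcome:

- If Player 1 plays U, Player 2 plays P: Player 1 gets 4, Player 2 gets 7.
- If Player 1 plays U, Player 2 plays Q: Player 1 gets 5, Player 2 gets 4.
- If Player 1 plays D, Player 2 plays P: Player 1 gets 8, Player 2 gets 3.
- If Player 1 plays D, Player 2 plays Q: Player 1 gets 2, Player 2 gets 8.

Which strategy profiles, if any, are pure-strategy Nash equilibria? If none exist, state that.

(U, P): Player 1 can switch to D (4 → 8). Not NE.
(U, Q): Player 2 can switch to P (4 → 7). Not NE.
(D, P): Player 2 can switch to Q (3 → 8). Not NE.
(D, Q): Player 1 can switch to U (2 → 5). Not NE.

No pure-strategy Nash equilibrium.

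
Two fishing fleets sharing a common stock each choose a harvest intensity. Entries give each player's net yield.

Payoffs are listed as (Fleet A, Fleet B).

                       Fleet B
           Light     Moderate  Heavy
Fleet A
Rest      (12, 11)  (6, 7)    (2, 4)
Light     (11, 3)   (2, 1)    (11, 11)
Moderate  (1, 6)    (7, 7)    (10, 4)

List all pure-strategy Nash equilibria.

(Rest, Light): Fleet A gets 12, best alternative 11; Fleet B gets 11, best alternative 7. No profitable deviation — NE.
(Rest, Moderate): Fleet A can switch to Moderate (6 → 7). Not NE.
(Rest, Heavy): Fleet A can switch to Light (2 → 11). Not NE.
(Light, Light): Fleet A can switch to Rest (11 → 12). Not NE.
(Light, Moderate): Fleet A can switch to Rest (2 → 6). Not NE.
(Light, Heavy): Fleet A gets 11, best alternative 10; Fleet B gets 11, best alternative 3. No profitable deviation — NE.
(Moderate, Light): Fleet A can switch to Rest (1 → 12). Not NE.
(Moderate, Moderate): Fleet A gets 7, best alternative 6; Fleet B gets 7, best alternative 6. No profitable deviation — NE.
(Moderate, Heavy): Fleet A can switch to Light (10 → 11). Not NE.

Pure-strategy Nash equilibria: (Rest, Light) and (Light, Heavy) and (Moderate, Moderate)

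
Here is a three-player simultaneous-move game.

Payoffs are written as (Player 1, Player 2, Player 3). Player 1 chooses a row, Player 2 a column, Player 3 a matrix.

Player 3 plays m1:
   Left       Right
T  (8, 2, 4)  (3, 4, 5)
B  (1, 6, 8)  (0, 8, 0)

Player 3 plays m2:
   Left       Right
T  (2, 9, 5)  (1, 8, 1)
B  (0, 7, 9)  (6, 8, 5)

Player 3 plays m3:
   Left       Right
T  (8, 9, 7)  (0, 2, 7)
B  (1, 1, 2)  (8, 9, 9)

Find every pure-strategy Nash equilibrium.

Player 1 against (Left, m1): payoffs 8, 1 → best response T.
Player 1 against (Left, m2): payoffs 2, 0 → best response T.
Player 1 against (Left, m3): payoffs 8, 1 → best response T.
Player 1 against (Right, m1): payoffs 3, 0 → best response T.
Player 1 against (Right, m2): payoffs 1, 6 → best response B.
Player 1 against (Right, m3): payoffs 0, 8 → best response B.
Player 2 against (T, m1): payoffs 2, 4 → best response Right.
Player 2 against (T, m2): payoffs 9, 8 → best response Left.
Player 2 against (T, m3): payoffs 9, 2 → best response Left.
Player 2 against (B, m1): payoffs 6, 8 → best response Right.
Player 2 against (B, m2): payoffs 7, 8 → best response Right.
Player 2 against (B, m3): payoffs 1, 9 → best response Right.
Player 3 against (T, Left): payoffs 4, 5, 7 → best response m3.
Player 3 against (T, Right): payoffs 5, 1, 7 → best response m3.
Player 3 against (B, Left): payoffs 8, 9, 2 → best response m2.
Player 3 against (B, Right): payoffs 0, 5, 9 → best response m3.
Mutual best responses: (T, Left, m3); (B, Right, m3).

(T, Left, m3) and (B, Right, m3)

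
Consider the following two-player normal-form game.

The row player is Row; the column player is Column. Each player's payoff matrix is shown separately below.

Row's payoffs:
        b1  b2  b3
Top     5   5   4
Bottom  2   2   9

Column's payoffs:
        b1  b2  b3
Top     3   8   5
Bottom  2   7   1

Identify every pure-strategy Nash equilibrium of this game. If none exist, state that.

The unique pure-strategy Nash equilibrium is (Top, b2).

(Top, b1): Column can switch to b2 (3 → 8). Not NE.
(Top, b2): Row gets 5, best alternative 2; Column gets 8, best alternative 5. No profitable deviation — NE.
(Top, b3): Row can switch to Bottom (4 → 9). Not NE.
(Bottom, b1): Row can switch to Top (2 → 5). Not NE.
(Bottom, b2): Row can switch to Top (2 → 5). Not NE.
(Bottom, b3): Column can switch to b1 (1 → 2). Not NE.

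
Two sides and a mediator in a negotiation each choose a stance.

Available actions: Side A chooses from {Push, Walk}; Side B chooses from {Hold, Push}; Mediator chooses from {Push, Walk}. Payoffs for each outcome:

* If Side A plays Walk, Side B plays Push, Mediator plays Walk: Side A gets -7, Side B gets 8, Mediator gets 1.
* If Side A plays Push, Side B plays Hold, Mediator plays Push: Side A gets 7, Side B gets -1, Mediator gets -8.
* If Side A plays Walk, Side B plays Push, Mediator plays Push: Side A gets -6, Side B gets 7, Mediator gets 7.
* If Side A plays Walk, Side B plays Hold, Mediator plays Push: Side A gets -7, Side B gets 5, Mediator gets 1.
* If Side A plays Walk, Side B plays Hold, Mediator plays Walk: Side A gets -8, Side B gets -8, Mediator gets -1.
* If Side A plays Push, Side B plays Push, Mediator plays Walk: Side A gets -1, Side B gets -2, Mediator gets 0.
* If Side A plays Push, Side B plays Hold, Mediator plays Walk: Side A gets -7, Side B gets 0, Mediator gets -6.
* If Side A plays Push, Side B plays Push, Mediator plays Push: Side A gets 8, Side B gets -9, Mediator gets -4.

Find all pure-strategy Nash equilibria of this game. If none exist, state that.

(Push, Hold, Walk)

Side A against (Hold, Push): payoffs 7, -7 → best response Push.
Side A against (Hold, Walk): payoffs -7, -8 → best response Push.
Side A against (Push, Push): payoffs 8, -6 → best response Push.
Side A against (Push, Walk): payoffs -1, -7 → best response Push.
Side B against (Push, Push): payoffs -1, -9 → best response Hold.
Side B against (Push, Walk): payoffs 0, -2 → best response Hold.
Side B against (Walk, Push): payoffs 5, 7 → best response Push.
Side B against (Walk, Walk): payoffs -8, 8 → best response Push.
Mediator against (Push, Hold): payoffs -8, -6 → best response Walk.
Mediator against (Push, Push): payoffs -4, 0 → best response Walk.
Mediator against (Walk, Hold): payoffs 1, -1 → best response Push.
Mediator against (Walk, Push): payoffs 7, 1 → best response Push.
Mutual best responses: (Push, Hold, Walk).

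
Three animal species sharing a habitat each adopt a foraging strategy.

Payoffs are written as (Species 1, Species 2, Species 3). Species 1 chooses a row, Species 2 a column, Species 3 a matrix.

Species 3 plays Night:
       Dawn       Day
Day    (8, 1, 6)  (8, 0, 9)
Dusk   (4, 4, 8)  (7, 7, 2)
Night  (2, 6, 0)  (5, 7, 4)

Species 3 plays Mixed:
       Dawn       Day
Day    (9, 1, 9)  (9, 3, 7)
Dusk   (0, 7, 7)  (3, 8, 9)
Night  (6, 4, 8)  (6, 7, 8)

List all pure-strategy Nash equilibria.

No pure-strategy Nash equilibrium.

Mark each player's best response to every combination of opponents' strategies; a profile where every player is best-responding is a pure Nash equilibrium.
Species 1 against (Dawn, Night): payoffs 8, 4, 2 → best response Day.
Species 1 against (Dawn, Mixed): payoffs 9, 0, 6 → best response Day.
Species 1 against (Day, Night): payoffs 8, 7, 5 → best response Day.
Species 1 against (Day, Mixed): payoffs 9, 3, 6 → best response Day.
Species 2 against (Day, Night): payoffs 1, 0 → best response Dawn.
Species 2 against (Day, Mixed): payoffs 1, 3 → best response Day.
Species 2 against (Dusk, Night): payoffs 4, 7 → best response Day.
Species 2 against (Dusk, Mixed): payoffs 7, 8 → best response Day.
Species 2 against (Night, Night): payoffs 6, 7 → best response Day.
Species 2 against (Night, Mixed): payoffs 4, 7 → best response Day.
Species 3 against (Day, Dawn): payoffs 6, 9 → best response Mixed.
Species 3 against (Day, Day): payoffs 9, 7 → best response Night.
Species 3 against (Dusk, Dawn): payoffs 8, 7 → best response Night.
Species 3 against (Dusk, Day): payoffs 2, 9 → best response Mixed.
Species 3 against (Night, Dawn): payoffs 0, 8 → best response Mixed.
Species 3 against (Night, Day): payoffs 4, 8 → best response Mixed.
No profile is a mutual best response for all players.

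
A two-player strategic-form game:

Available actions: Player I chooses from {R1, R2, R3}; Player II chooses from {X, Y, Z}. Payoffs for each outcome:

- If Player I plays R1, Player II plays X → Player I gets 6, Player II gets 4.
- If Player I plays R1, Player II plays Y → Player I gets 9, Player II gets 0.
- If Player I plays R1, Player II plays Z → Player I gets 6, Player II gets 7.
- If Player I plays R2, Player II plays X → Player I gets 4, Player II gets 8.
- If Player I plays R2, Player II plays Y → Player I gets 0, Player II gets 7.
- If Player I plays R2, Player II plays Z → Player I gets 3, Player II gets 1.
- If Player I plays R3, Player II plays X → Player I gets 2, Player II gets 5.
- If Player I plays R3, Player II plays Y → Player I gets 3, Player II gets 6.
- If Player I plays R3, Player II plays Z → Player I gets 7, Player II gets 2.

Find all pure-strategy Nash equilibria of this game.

There is no pure-strategy Nash equilibrium.

Player I against X: payoffs 6, 4, 2 → best response R1.
Player I against Y: payoffs 9, 0, 3 → best response R1.
Player I against Z: payoffs 6, 3, 7 → best response R3.
Player II against R1: payoffs 4, 0, 7 → best response Z.
Player II against R2: payoffs 8, 7, 1 → best response X.
Player II against R3: payoffs 5, 6, 2 → best response Y.
No profile is a mutual best response for all players.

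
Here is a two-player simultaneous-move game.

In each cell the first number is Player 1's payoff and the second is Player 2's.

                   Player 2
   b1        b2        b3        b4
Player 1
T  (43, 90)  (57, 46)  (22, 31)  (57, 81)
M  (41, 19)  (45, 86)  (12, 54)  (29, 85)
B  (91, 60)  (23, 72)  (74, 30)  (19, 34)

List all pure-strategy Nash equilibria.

There is no pure-strategy Nash equilibrium.

For each strategy profile, look for a profitable unilateral deviation.
(T, b1): Player 1 can switch to B (43 → 91). Not NE.
(T, b2): Player 2 can switch to b1 (46 → 90). Not NE.
(T, b3): Player 1 can switch to B (22 → 74). Not NE.
(T, b4): Player 2 can switch to b1 (81 → 90). Not NE.
(M, b1): Player 1 can switch to T (41 → 43). Not NE.
(M, b2): Player 1 can switch to T (45 → 57). Not NE.
(M, b3): Player 1 can switch to T (12 → 22). Not NE.
(M, b4): Player 1 can switch to T (29 → 57). Not NE.
(B, b1): Player 2 can switch to b2 (60 → 72). Not NE.
(B, b2): Player 1 can switch to T (23 → 57). Not NE.
(The remaining 2 profiles each have a profitable deviation by the same check.)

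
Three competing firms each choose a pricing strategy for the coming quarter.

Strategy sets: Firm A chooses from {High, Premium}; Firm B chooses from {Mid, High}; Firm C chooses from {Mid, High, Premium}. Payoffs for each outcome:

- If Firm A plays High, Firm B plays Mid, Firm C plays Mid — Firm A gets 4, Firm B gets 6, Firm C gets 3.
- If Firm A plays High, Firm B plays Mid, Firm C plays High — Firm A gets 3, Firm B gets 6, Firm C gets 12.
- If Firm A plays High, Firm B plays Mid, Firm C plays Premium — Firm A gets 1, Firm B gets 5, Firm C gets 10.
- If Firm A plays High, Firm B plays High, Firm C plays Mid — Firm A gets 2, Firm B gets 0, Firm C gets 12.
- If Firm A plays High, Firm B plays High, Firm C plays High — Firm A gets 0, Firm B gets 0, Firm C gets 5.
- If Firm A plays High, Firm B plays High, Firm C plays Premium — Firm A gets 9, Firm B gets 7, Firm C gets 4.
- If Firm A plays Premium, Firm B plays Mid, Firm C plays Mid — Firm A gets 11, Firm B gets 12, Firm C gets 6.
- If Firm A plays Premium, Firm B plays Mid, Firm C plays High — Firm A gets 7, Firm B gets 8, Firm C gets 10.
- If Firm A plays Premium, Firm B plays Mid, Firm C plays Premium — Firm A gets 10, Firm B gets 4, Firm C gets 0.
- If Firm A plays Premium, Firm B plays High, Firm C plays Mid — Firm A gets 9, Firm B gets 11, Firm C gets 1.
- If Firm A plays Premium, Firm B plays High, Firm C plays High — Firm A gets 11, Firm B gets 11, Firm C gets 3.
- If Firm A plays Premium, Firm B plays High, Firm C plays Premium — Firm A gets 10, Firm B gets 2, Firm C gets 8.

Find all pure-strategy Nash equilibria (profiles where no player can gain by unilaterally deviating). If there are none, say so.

Check each profile: it is a Nash equilibrium iff no player can strictly gain by switching unilaterally.
(High, Mid, Mid): Firm A can switch to Premium (4 → 11). Not NE.
(High, Mid, High): Firm A can switch to Premium (3 → 7). Not NE.
(High, Mid, Premium): Firm A can switch to Premium (1 → 10). Not NE.
(High, High, Mid): Firm A can switch to Premium (2 → 9). Not NE.
(High, High, High): Firm A can switch to Premium (0 → 11). Not NE.
(High, High, Premium): Firm A can switch to Premium (9 → 10). Not NE.
(Premium, Mid, Mid): Firm C can switch to High (6 → 10). Not NE.
(Premium, Mid, High): Firm B can switch to High (8 → 11). Not NE.
(Premium, Mid, Premium): Firm C can switch to Mid (0 → 6). Not NE.
(Premium, High, Mid): Firm B can switch to Mid (11 → 12). Not NE.
(Premium, High, High): Firm C can switch to Premium (3 → 8). Not NE.
(Premium, High, Premium): Firm B can switch to Mid (2 → 4). Not NE.

none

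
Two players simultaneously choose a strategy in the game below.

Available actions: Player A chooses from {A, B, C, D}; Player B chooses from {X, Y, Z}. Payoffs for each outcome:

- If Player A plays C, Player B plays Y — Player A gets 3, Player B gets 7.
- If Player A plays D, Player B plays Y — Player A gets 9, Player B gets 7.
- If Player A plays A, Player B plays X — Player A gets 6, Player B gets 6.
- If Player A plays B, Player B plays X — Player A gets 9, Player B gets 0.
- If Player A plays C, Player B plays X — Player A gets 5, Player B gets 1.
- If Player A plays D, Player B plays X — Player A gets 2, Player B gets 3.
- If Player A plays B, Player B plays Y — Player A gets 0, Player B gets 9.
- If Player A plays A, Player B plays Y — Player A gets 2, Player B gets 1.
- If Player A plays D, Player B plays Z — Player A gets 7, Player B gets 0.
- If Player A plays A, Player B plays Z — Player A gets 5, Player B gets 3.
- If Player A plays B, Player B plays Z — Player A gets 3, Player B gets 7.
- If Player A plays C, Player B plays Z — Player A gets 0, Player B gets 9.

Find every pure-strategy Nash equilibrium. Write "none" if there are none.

(D, Y)

Mark each player's best response to every combination of opponents' strategies; a profile where every player is best-responding is a pure Nash equilibrium.
Player A against X: payoffs 6, 9, 5, 2 → best response B.
Player A against Y: payoffs 2, 0, 3, 9 → best response D.
Player A against Z: payoffs 5, 3, 0, 7 → best response D.
Player B against A: payoffs 6, 1, 3 → best response X.
Player B against B: payoffs 0, 9, 7 → best response Y.
Player B against C: payoffs 1, 7, 9 → best response Z.
Player B against D: payoffs 3, 7, 0 → best response Y.
Mutual best responses: (D, Y).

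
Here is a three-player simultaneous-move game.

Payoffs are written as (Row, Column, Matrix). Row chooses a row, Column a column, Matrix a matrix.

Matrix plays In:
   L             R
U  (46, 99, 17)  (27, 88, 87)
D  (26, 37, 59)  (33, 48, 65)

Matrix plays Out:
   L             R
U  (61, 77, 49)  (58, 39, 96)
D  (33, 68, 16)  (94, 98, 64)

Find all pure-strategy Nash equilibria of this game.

(U, L, Out) and (D, R, In)

(U, L, In): Matrix can switch to Out (17 → 49). Not NE.
(U, L, Out): Row gets 61, best alternative 33; Column gets 77, best alternative 39; Matrix gets 49, best alternative 17. No profitable deviation — NE.
(U, R, In): Row can switch to D (27 → 33). Not NE.
(U, R, Out): Row can switch to D (58 → 94). Not NE.
(D, L, In): Row can switch to U (26 → 46). Not NE.
(D, L, Out): Row can switch to U (33 → 61). Not NE.
(D, R, In): Row gets 33, best alternative 27; Column gets 48, best alternative 37; Matrix gets 65, best alternative 64. No profitable deviation — NE.
(D, R, Out): Matrix can switch to In (64 → 65). Not NE.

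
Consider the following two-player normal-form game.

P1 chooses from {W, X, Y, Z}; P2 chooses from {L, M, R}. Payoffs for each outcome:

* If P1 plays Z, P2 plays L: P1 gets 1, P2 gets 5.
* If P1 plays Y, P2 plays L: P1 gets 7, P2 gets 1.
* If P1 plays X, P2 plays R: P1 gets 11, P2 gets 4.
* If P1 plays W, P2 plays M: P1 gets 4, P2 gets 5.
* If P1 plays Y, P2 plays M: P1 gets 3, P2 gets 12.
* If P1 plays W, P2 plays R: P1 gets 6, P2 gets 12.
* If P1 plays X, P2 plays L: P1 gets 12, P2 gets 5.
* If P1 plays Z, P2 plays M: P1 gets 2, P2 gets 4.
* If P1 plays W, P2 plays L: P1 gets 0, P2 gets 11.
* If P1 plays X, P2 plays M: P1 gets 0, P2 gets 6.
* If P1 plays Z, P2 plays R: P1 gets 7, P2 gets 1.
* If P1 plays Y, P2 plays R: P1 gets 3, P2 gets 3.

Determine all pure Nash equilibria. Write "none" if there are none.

For each strategy profile, look for a profitable unilateral deviation.
(W, L): P1 can switch to X (0 → 12). Not NE.
(W, M): P2 can switch to L (5 → 11). Not NE.
(W, R): P1 can switch to X (6 → 11). Not NE.
(X, L): P2 can switch to M (5 → 6). Not NE.
(X, M): P1 can switch to W (0 → 4). Not NE.
(X, R): P2 can switch to L (4 → 5). Not NE.
(Y, L): P1 can switch to X (7 → 12). Not NE.
(Y, M): P1 can switch to W (3 → 4). Not NE.
(Y, R): P1 can switch to W (3 → 6). Not NE.
(Z, L): P1 can switch to X (1 → 12). Not NE.
(Z, M): P1 can switch to W (2 → 4). Not NE.
(Z, R): P1 can switch to X (7 → 11). Not NE.

This game has no pure Nash equilibrium.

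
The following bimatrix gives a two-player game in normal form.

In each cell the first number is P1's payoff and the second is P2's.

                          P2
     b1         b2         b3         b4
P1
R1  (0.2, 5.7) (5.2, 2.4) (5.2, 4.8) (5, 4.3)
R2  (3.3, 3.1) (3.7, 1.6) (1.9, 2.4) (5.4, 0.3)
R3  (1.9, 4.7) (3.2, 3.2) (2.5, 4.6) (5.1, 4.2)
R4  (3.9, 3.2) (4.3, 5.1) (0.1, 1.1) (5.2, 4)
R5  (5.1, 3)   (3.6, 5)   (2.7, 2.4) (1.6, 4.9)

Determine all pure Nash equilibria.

This game has no pure Nash equilibrium.

(R1, b1): P1 can switch to R2 (0.2 → 3.3). Not NE.
(R1, b2): P2 can switch to b1 (2.4 → 5.7). Not NE.
(R1, b3): P2 can switch to b1 (4.8 → 5.7). Not NE.
(R1, b4): P1 can switch to R2 (5 → 5.4). Not NE.
(R2, b1): P1 can switch to R4 (3.3 → 3.9). Not NE.
(R2, b2): P1 can switch to R1 (3.7 → 5.2). Not NE.
(The remaining 14 profiles each have a profitable deviation by the same check.)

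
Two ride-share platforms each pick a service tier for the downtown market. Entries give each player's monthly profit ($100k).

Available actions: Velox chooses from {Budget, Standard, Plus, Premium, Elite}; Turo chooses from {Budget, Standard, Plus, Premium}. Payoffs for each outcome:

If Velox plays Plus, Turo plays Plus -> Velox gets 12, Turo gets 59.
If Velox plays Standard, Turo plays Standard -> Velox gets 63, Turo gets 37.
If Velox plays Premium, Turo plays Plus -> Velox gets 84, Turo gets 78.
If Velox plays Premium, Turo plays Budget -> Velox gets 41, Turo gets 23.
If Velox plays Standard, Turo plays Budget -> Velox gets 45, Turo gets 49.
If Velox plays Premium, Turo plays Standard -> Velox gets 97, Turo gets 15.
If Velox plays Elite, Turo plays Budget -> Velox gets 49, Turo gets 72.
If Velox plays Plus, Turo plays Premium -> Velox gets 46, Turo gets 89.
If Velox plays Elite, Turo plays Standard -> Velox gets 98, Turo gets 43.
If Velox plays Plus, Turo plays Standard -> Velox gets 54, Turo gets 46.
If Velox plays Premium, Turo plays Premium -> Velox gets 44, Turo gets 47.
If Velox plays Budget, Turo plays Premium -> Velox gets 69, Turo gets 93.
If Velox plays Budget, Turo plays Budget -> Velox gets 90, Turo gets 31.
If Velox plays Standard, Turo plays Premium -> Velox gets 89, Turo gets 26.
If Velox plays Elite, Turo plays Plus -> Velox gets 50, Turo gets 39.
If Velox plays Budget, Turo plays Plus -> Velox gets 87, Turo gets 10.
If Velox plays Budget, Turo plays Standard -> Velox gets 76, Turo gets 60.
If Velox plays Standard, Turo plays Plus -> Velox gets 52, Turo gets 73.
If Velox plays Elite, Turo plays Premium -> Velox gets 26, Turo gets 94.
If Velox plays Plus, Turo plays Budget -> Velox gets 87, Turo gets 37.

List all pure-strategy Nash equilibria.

none

(Budget, Budget): Turo can switch to Standard (31 → 60). Not NE.
(Budget, Standard): Velox can switch to Premium (76 → 97). Not NE.
(Budget, Plus): Turo can switch to Budget (10 → 31). Not NE.
(Budget, Premium): Velox can switch to Standard (69 → 89). Not NE.
(Standard, Budget): Velox can switch to Budget (45 → 90). Not NE.
(Standard, Standard): Velox can switch to Budget (63 → 76). Not NE.
(Standard, Plus): Velox can switch to Budget (52 → 87). Not NE.
(Standard, Premium): Turo can switch to Budget (26 → 49). Not NE.
(Plus, Budget): Velox can switch to Budget (87 → 90). Not NE.
(Plus, Standard): Velox can switch to Budget (54 → 76). Not NE.
(Plus, Plus): Velox can switch to Budget (12 → 87). Not NE.
(Plus, Premium): Velox can switch to Budget (46 → 69). Not NE.
(The remaining 8 profiles each have a profitable deviation by the same check.)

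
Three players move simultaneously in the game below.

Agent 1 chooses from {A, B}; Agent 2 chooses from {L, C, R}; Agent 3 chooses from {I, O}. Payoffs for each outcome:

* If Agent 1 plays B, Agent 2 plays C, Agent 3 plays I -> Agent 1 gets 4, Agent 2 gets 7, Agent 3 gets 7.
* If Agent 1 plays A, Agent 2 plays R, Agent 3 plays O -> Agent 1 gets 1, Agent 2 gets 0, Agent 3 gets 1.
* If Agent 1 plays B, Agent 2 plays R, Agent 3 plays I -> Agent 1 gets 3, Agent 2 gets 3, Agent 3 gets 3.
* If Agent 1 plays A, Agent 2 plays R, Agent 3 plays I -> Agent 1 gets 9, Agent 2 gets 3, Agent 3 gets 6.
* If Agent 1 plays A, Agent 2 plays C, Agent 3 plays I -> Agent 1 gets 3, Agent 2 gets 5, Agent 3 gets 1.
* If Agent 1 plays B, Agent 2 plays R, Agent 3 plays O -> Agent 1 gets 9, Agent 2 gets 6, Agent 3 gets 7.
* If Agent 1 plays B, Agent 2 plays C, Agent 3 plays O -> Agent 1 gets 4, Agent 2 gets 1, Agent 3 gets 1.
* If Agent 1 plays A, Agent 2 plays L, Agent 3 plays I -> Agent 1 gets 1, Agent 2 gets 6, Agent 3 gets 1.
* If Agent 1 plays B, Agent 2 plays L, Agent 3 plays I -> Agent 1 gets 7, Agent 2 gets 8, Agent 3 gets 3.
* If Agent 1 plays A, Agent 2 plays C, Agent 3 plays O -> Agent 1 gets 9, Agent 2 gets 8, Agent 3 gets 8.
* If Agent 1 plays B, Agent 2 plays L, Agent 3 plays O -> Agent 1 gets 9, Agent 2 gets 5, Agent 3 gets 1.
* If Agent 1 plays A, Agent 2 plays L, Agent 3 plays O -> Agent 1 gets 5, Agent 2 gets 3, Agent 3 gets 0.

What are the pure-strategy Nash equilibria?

Pure-strategy Nash equilibria: (A, C, O); (B, L, I); (B, R, O)

Agent 1 against (L, I): payoffs 1, 7 → best response B.
Agent 1 against (L, O): payoffs 5, 9 → best response B.
Agent 1 against (C, I): payoffs 3, 4 → best response B.
Agent 1 against (C, O): payoffs 9, 4 → best response A.
Agent 1 against (R, I): payoffs 9, 3 → best response A.
Agent 1 against (R, O): payoffs 1, 9 → best response B.
Agent 2 against (A, I): payoffs 6, 5, 3 → best response L.
Agent 2 against (A, O): payoffs 3, 8, 0 → best response C.
Agent 2 against (B, I): payoffs 8, 7, 3 → best response L.
Agent 2 against (B, O): payoffs 5, 1, 6 → best response R.
Agent 3 against (A, L): payoffs 1, 0 → best response I.
Agent 3 against (A, C): payoffs 1, 8 → best response O.
Agent 3 against (A, R): payoffs 6, 1 → best response I.
Agent 3 against (B, L): payoffs 3, 1 → best response I.
Agent 3 against (B, C): payoffs 7, 1 → best response I.
Agent 3 against (B, R): payoffs 3, 7 → best response O.
Mutual best responses: (A, C, O); (B, L, I); (B, R, O).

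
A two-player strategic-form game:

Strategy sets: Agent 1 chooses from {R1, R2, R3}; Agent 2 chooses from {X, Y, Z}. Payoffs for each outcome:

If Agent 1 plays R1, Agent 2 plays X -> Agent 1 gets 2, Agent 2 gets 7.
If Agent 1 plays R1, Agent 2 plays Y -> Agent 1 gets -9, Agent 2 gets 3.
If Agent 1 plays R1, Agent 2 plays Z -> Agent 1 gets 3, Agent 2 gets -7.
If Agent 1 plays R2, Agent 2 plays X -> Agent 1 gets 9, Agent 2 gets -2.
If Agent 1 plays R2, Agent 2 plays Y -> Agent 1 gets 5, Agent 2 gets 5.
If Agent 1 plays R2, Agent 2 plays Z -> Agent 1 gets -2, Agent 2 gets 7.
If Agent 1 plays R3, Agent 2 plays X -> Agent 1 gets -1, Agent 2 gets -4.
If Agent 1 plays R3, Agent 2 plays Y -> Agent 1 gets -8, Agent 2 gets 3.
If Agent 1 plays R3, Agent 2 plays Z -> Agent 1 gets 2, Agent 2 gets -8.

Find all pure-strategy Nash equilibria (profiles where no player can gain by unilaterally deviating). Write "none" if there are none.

none

For each player, find the best response to each opponent profile; mutual best responses are the pure NE.
Agent 1 against X: payoffs 2, 9, -1 → best response R2.
Agent 1 against Y: payoffs -9, 5, -8 → best response R2.
Agent 1 against Z: payoffs 3, -2, 2 → best response R1.
Agent 2 against R1: payoffs 7, 3, -7 → best response X.
Agent 2 against R2: payoffs -2, 5, 7 → best response Z.
Agent 2 against R3: payoffs -4, 3, -8 → best response Y.
No profile is a mutual best response for all players.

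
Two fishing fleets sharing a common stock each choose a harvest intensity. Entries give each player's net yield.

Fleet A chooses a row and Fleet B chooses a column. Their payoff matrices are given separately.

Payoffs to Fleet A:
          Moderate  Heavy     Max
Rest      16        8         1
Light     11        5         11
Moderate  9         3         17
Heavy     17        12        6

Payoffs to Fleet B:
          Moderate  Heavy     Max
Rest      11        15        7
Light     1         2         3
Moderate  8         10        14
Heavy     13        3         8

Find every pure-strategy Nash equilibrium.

Pure-strategy Nash equilibria: (Moderate, Max) and (Heavy, Moderate)

For each strategy profile, look for a profitable unilateral deviation.
(Rest, Moderate): Fleet A can switch to Heavy (16 → 17). Not NE.
(Rest, Heavy): Fleet A can switch to Heavy (8 → 12). Not NE.
(Rest, Max): Fleet A can switch to Light (1 → 11). Not NE.
(Light, Moderate): Fleet A can switch to Rest (11 → 16). Not NE.
(Light, Heavy): Fleet A can switch to Rest (5 → 8). Not NE.
(Light, Max): Fleet A can switch to Moderate (11 → 17). Not NE.
(Moderate, Moderate): Fleet A can switch to Rest (9 → 16). Not NE.
(Moderate, Heavy): Fleet A can switch to Rest (3 → 8). Not NE.
(Moderate, Max): Fleet A gets 17, best alternative 11; Fleet B gets 14, best alternative 10. No profitable deviation — NE.
(Heavy, Moderate): Fleet A gets 17, best alternative 16; Fleet B gets 13, best alternative 8. No profitable deviation — NE.
(The remaining 2 profiles each have a profitable deviation by the same check.)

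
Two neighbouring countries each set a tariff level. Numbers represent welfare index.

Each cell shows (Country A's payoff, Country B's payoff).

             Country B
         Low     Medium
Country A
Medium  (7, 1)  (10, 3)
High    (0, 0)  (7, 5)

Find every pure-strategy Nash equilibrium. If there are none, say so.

Country A against Low: payoffs 7, 0 → best response Medium.
Country A against Medium: payoffs 10, 7 → best response Medium.
Country B against Medium: payoffs 1, 3 → best response Medium.
Country B against High: payoffs 0, 5 → best response Medium.
Mutual best responses: (Medium, Medium).

Pure NE: (Medium, Medium)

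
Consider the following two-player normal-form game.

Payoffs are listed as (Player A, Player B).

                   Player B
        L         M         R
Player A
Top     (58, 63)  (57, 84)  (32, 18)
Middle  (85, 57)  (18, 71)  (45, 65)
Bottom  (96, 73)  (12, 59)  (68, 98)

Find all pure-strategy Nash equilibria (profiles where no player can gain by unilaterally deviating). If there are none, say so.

(Top, L): Player A can switch to Middle (58 → 85). Not NE.
(Top, M): Player A gets 57, best alternative 18; Player B gets 84, best alternative 63. No profitable deviation — NE.
(Top, R): Player A can switch to Middle (32 → 45). Not NE.
(Middle, L): Player A can switch to Bottom (85 → 96). Not NE.
(Middle, M): Player A can switch to Top (18 → 57). Not NE.
(Middle, R): Player A can switch to Bottom (45 → 68). Not NE.
(Bottom, L): Player B can switch to R (73 → 98). Not NE.
(Bottom, R): Player A gets 68, best alternative 45; Player B gets 98, best alternative 73. No profitable deviation — NE.
(The remaining 1 profile has a profitable deviation by the same check.)

The pure Nash equilibria are (Top, M); (Bottom, R).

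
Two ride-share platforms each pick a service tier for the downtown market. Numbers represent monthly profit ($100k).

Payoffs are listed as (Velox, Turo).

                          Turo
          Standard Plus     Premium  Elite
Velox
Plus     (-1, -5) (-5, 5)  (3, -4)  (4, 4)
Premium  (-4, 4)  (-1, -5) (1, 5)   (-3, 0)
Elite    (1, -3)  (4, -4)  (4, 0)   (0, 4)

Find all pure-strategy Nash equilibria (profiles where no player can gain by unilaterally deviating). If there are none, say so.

No pure-strategy Nash equilibrium.

(Plus, Standard): Velox can switch to Elite (-1 → 1). Not NE.
(Plus, Plus): Velox can switch to Premium (-5 → -1). Not NE.
(Plus, Premium): Velox can switch to Elite (3 → 4). Not NE.
(Plus, Elite): Turo can switch to Plus (4 → 5). Not NE.
(Premium, Standard): Velox can switch to Plus (-4 → -1). Not NE.
(Premium, Plus): Velox can switch to Elite (-1 → 4). Not NE.
(Premium, Premium): Velox can switch to Plus (1 → 3). Not NE.
(Premium, Elite): Velox can switch to Plus (-3 → 4). Not NE.
(The remaining 4 profiles each have a profitable deviation by the same check.)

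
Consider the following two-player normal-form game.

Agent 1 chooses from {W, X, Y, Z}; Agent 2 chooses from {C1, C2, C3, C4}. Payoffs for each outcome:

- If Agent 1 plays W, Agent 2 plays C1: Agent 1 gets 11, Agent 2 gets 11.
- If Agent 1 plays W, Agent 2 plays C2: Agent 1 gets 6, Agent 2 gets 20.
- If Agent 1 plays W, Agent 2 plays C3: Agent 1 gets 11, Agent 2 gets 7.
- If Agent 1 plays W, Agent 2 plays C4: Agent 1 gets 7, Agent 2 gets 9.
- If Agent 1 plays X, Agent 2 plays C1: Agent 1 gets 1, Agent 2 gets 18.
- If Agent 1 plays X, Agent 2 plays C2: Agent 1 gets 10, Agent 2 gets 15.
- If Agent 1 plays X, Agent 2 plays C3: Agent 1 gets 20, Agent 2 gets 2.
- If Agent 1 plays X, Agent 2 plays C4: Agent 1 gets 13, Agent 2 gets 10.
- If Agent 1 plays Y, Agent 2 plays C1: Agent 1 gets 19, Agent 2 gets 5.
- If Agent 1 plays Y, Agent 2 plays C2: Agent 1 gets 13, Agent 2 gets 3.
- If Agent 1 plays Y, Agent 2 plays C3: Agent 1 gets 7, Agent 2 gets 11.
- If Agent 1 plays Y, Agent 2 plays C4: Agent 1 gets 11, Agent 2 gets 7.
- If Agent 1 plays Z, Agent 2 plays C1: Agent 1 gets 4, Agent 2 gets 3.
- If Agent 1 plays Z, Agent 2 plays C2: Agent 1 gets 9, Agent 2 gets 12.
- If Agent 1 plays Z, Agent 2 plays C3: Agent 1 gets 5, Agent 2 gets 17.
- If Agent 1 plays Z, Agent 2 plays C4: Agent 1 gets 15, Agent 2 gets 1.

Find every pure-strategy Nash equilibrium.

none

Mark each player's best response to every combination of opponents' strategies; a profile where every player is best-responding is a pure Nash equilibrium.
Agent 1 against C1: payoffs 11, 1, 19, 4 → best response Y.
Agent 1 against C2: payoffs 6, 10, 13, 9 → best response Y.
Agent 1 against C3: payoffs 11, 20, 7, 5 → best response X.
Agent 1 against C4: payoffs 7, 13, 11, 15 → best response Z.
Agent 2 against W: payoffs 11, 20, 7, 9 → best response C2.
Agent 2 against X: payoffs 18, 15, 2, 10 → best response C1.
Agent 2 against Y: payoffs 5, 3, 11, 7 → best response C3.
Agent 2 against Z: payoffs 3, 12, 17, 1 → best response C3.
No profile is a mutual best response for all players.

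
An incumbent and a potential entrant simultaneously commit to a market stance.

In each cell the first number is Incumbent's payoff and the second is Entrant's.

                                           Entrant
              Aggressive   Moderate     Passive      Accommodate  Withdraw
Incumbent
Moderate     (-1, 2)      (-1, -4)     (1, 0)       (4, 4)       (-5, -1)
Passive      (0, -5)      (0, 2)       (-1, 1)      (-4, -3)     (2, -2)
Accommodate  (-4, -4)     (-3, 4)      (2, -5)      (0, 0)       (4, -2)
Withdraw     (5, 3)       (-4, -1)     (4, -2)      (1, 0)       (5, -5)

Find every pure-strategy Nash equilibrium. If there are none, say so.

The pure Nash equilibria are (Moderate, Accommodate), (Passive, Moderate), (Withdraw, Aggressive).

(Moderate, Aggressive): Incumbent can switch to Passive (-1 → 0). Not NE.
(Moderate, Moderate): Incumbent can switch to Passive (-1 → 0). Not NE.
(Moderate, Passive): Incumbent can switch to Accommodate (1 → 2). Not NE.
(Moderate, Accommodate): Incumbent gets 4, best alternative 1; Entrant gets 4, best alternative 2. No profitable deviation — NE.
(Moderate, Withdraw): Incumbent can switch to Passive (-5 → 2). Not NE.
(Passive, Aggressive): Incumbent can switch to Withdraw (0 → 5). Not NE.
(Passive, Moderate): Incumbent gets 0, best alternative -1; Entrant gets 2, best alternative 1. No profitable deviation — NE.
(Passive, Passive): Incumbent can switch to Moderate (-1 → 1). Not NE.
(Withdraw, Aggressive): Incumbent gets 5, best alternative 0; Entrant gets 3, best alternative 0. No profitable deviation — NE.
(The remaining 11 profiles each have a profitable deviation by the same check.)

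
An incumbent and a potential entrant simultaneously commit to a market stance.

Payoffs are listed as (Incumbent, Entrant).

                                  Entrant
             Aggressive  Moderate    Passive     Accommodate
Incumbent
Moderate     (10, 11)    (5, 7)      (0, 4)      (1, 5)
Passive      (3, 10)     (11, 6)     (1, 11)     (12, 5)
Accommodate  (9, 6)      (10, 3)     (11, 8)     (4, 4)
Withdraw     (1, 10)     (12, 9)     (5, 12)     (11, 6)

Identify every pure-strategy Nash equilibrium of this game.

The pure Nash equilibria are (Moderate, Aggressive) and (Accommodate, Passive).

For each player, find the best response to each opponent profile; mutual best responses are the pure NE.
Incumbent against Aggressive: payoffs 10, 3, 9, 1 → best response Moderate.
Incumbent against Moderate: payoffs 5, 11, 10, 12 → best response Withdraw.
Incumbent against Passive: payoffs 0, 1, 11, 5 → best response Accommodate.
Incumbent against Accommodate: payoffs 1, 12, 4, 11 → best response Passive.
Entrant against Moderate: payoffs 11, 7, 4, 5 → best response Aggressive.
Entrant against Passive: payoffs 10, 6, 11, 5 → best response Passive.
Entrant against Accommodate: payoffs 6, 3, 8, 4 → best response Passive.
Entrant against Withdraw: payoffs 10, 9, 12, 6 → best response Passive.
Mutual best responses: (Moderate, Aggressive); (Accommodate, Passive).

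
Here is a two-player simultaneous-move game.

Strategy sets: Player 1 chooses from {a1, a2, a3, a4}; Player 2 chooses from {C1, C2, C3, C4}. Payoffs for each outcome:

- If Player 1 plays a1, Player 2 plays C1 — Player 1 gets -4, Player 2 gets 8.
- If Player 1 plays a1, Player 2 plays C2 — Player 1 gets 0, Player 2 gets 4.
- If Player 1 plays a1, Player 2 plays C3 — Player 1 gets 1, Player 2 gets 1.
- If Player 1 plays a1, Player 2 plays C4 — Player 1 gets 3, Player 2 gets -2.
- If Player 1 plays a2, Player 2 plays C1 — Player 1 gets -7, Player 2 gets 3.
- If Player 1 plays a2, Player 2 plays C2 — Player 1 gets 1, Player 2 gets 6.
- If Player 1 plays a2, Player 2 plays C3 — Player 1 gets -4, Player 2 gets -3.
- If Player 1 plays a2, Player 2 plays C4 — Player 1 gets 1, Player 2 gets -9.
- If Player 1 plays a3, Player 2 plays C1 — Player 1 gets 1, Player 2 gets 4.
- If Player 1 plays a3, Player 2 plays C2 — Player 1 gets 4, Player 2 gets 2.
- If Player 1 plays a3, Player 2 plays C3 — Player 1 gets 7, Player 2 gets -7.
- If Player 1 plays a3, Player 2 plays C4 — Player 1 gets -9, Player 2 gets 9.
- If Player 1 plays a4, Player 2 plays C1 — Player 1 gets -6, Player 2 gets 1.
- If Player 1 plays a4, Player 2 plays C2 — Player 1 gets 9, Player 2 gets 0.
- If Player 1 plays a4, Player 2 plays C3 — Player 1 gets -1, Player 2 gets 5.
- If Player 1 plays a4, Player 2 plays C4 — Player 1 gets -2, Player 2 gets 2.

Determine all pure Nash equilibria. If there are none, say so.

For each player, find the best response to each opponent profile; mutual best responses are the pure NE.
Player 1 against C1: payoffs -4, -7, 1, -6 → best response a3.
Player 1 against C2: payoffs 0, 1, 4, 9 → best response a4.
Player 1 against C3: payoffs 1, -4, 7, -1 → best response a3.
Player 1 against C4: payoffs 3, 1, -9, -2 → best response a1.
Player 2 against a1: payoffs 8, 4, 1, -2 → best response C1.
Player 2 against a2: payoffs 3, 6, -3, -9 → best response C2.
Player 2 against a3: payoffs 4, 2, -7, 9 → best response C4.
Player 2 against a4: payoffs 1, 0, 5, 2 → best response C3.
No profile is a mutual best response for all players.

This game has no pure Nash equilibrium.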